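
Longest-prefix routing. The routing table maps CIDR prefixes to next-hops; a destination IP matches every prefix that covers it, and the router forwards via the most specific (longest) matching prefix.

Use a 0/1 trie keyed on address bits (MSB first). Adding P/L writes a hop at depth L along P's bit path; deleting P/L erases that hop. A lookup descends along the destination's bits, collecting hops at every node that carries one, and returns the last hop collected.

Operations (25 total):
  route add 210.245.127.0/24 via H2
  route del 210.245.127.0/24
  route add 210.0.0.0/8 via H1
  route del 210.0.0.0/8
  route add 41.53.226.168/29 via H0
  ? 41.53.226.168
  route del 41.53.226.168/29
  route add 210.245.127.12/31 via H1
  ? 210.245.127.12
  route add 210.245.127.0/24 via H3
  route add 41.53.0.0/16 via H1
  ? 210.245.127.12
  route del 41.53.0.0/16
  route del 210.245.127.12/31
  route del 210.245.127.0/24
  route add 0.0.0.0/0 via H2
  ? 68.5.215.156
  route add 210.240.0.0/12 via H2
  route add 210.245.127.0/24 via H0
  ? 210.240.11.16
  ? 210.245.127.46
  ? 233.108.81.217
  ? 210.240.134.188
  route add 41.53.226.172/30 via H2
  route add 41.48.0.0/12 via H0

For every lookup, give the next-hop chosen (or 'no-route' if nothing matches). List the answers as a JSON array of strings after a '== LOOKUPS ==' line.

Trace:
  add 210.245.127.0/24 -> H2 at depth 24
  - 210.245.127.0/24 clear@24
  add 210.0.0.0/8 -> H1 at depth 8
  - 210.0.0.0/8 clear@8
  add 41.53.226.168/29 -> H0 at depth 29
  Q 41.53.226.168: descend 00101001001101011110001010101 ; hops seen [H0] ; pick H0
  - 41.53.226.168/29 clear@29
  add 210.245.127.12/31 -> H1 at depth 31
  Q 210.245.127.12: descend 1101001011110101011111110000110 ; hops seen [H1] ; pick H1
  add 210.245.127.0/24 -> H3 at depth 24
  add 41.53.0.0/16 -> H1 at depth 16
  Q 210.245.127.12: descend 1101001011110101011111110000110 ; hops seen [H3,H1] ; pick H1
  - 41.53.0.0/16 clear@16
  - 210.245.127.12/31 clear@31
  - 210.245.127.0/24 clear@24
  add 0.0.0.0/0 -> H2 at depth 0
  Q 68.5.215.156: descend 0 ; hops seen [H2] ; pick H2
  add 210.240.0.0/12 -> H2 at depth 12
  add 210.245.127.0/24 -> H0 at depth 24
  Q 210.240.11.16: descend 1101001011110 ; hops seen [H2,H2] ; pick H2
  Q 210.245.127.46: descend 11010010111101010111111100 ; hops seen [H2,H2,H0] ; pick H0
  Q 233.108.81.217: descend 11 ; hops seen [H2] ; pick H2
  Q 210.240.134.188: descend 1101001011110 ; hops seen [H2,H2] ; pick H2
  add 41.53.226.172/30 -> H2 at depth 30
  add 41.48.0.0/12 -> H0 at depth 12

== LOOKUPS ==
["H0","H1","H1","H2","H2","H0","H2","H2"]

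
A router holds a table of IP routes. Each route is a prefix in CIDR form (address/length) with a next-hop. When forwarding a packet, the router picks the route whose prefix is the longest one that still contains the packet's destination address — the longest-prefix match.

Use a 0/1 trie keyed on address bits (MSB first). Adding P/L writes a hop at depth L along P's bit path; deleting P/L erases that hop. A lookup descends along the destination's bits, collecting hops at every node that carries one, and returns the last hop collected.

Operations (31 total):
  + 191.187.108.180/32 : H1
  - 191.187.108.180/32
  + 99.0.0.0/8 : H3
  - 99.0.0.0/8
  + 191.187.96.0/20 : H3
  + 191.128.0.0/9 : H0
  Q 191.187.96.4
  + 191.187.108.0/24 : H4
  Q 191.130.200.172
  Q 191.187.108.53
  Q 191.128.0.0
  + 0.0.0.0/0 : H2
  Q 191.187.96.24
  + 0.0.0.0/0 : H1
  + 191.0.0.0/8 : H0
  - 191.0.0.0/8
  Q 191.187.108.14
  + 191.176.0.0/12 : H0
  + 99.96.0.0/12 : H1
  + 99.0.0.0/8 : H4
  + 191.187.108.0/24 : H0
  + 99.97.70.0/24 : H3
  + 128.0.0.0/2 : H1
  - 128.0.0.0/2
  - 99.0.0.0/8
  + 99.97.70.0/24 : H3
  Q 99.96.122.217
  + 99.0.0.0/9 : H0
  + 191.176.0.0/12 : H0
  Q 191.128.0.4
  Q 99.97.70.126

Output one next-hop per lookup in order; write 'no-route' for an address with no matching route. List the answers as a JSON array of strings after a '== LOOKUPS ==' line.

Process each operation:
  add 191.187.108.180/32 -> H1 at depth 32
  del 191.187.108.180/32 (clear depth 32)
  add 99.0.0.0/8 -> H3 at depth 8
  del 99.0.0.0/8 (clear depth 8)
  add 191.187.96.0/20 -> H3 at depth 20
  add 191.128.0.0/9 -> H0 at depth 9
  lookup 191.187.96.4: bits 10111111101110110110 walk d0:-→d1:-→d2:-→d3:-→d4:-→d5:-→d6:-→d7:-→d8:-→d9:H0→d10:-→d11:-→d12:-→d13:-→d14:-→d15:-→d16:-→d17:-→d18:-→d19:-→d20:H3 -> H3
  add 191.187.108.0/24 -> H4 at depth 24
  lookup 191.130.200.172: bits 1011111110 walk d0:-→d1:-→d2:-→d3:-→d4:-→d5:-→d6:-→d7:-→d8:-→d9:H0→d10:- -> H0
  lookup 191.187.108.53: bits 101111111011101101101100 walk d0:-→d1:-→d2:-→d3:-→d4:-→d5:-→d6:-→d7:-→d8:-→d9:H0→d10:-→d11:-→d12:-→d13:-→d14:-→d15:-→d16:-→d17:-→d18:-→d19:-→d20:H3→d21:-→d22:-→d23:-→d24:H4 -> H4
  lookup 191.128.0.0: bits 1011111110 walk d0:-→d1:-→d2:-→d3:-→d4:-→d5:-→d6:-→d7:-→d8:-→d9:H0→d10:- -> H0
  add 0.0.0.0/0 -> H2 at depth 0
  lookup 191.187.96.24: bits 10111111101110110110 walk d0:H2→d1:-→d2:-→d3:-→d4:-→d5:-→d6:-→d7:-→d8:-→d9:H0→d10:-→d11:-→d12:-→d13:-→d14:-→d15:-→d16:-→d17:-→d18:-→d19:-→d20:H3 -> H3
  add 0.0.0.0/0 -> H1 at depth 0
  add 191.0.0.0/8 -> H0 at depth 8
  del 191.0.0.0/8 (clear depth 8)
  lookup 191.187.108.14: bits 101111111011101101101100 walk d0:H1→d1:-→d2:-→d3:-→d4:-→d5:-→d6:-→d7:-→d8:-→d9:H0→d10:-→d11:-→d12:-→d13:-→d14:-→d15:-→d16:-→d17:-→d18:-→d19:-→d20:H3→d21:-→d22:-→d23:-→d24:H4 -> H4
  add 191.176.0.0/12 -> H0 at depth 12
  add 99.96.0.0/12 -> H1 at depth 12
  add 99.0.0.0/8 -> H4 at depth 8
  add 191.187.108.0/24 -> H0 at depth 24
  add 99.97.70.0/24 -> H3 at depth 24
  add 128.0.0.0/2 -> H1 at depth 2
  del 128.0.0.0/2 (clear depth 2)
  del 99.0.0.0/8 (clear depth 8)
  add 99.97.70.0/24 -> H3 at depth 24
  lookup 99.96.122.217: bits 011000110110000 walk d0:H1→d1:-→d2:-→d3:-→d4:-→d5:-→d6:-→d7:-→d8:-→d9:-→d10:-→d11:-→d12:H1→d13:-→d14:-→d15:- -> H1
  add 99.0.0.0/9 -> H0 at depth 9
  add 191.176.0.0/12 -> H0 at depth 12
  lookup 191.128.0.4: bits 1011111110 walk d0:H1→d1:-→d2:-→d3:-→d4:-→d5:-→d6:-→d7:-→d8:-→d9:H0→d10:- -> H0
  lookup 99.97.70.126: bits 011000110110000101000110 walk d0:H1→d1:-→d2:-→d3:-→d4:-→d5:-→d6:-→d7:-→d8:-→d9:H0→d10:-→d11:-→d12:H1→d13:-→d14:-→d15:-→d16:-→d17:-→d18:-→d19:-→d20:-→d21:-→d22:-→d23:-→d24:H3 -> H3

== LOOKUPS ==
["H3","H0","H4","H0","H3","H4","H1","H0","H3"]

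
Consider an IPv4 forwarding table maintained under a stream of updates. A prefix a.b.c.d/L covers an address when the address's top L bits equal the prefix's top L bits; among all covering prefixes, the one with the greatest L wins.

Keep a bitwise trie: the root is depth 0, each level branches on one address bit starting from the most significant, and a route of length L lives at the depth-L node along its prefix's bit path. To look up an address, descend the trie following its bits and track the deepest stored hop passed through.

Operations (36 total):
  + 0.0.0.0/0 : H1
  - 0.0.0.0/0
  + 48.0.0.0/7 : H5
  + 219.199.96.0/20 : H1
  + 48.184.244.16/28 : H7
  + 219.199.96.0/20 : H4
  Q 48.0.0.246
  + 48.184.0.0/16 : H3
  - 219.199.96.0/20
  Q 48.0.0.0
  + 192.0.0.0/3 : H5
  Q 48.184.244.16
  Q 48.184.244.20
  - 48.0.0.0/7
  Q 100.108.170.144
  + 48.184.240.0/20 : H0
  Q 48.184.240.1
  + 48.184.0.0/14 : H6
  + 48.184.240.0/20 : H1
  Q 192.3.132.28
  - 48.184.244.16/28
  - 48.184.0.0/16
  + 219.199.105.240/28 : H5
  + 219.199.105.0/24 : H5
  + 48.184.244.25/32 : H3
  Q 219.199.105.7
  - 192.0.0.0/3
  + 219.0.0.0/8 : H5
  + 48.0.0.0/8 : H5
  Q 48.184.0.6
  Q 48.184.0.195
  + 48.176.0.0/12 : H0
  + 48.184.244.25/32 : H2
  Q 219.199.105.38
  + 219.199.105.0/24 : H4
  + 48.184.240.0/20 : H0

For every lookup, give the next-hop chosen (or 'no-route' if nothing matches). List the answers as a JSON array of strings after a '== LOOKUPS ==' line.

Trace:
  + 0.0.0.0/0 (H1) depth=0
  - 0.0.0.0/0 clear@0
  + 48.0.0.0/7 (H5) depth=7
  + 219.199.96.0/20 (H1) depth=20
  + 48.184.244.16/28 (H7) depth=28
  + 219.199.96.0/20 (H4) depth=20
  Q 48.0.0.246: descend 00110000 ; hops seen [H5] ; pick H5
  + 48.184.0.0/16 (H3) depth=16
  - 219.199.96.0/20 clear@20
  Q 48.0.0.0: descend 00110000 ; hops seen [H5] ; pick H5
  + 192.0.0.0/3 (H5) depth=3
  Q 48.184.244.16: descend 0011000010111000111101000001 ; hops seen [H5,H3,H7] ; pick H7
  Q 48.184.244.20: descend 0011000010111000111101000001 ; hops seen [H5,H3,H7] ; pick H7
  - 48.0.0.0/7 clear@7
  Q 100.108.170.144: descend 0 ; hops seen [∅] ; pick no-route
  + 48.184.240.0/20 (H0) depth=20
  Q 48.184.240.1: descend 001100001011100011110 ; hops seen [H3,H0] ; pick H0
  + 48.184.0.0/14 (H6) depth=14
  + 48.184.240.0/20 (H1) depth=20
  Q 192.3.132.28: descend 110 ; hops seen [H5] ; pick H5
  - 48.184.244.16/28 clear@28
  - 48.184.0.0/16 clear@16
  + 219.199.105.240/28 (H5) depth=28
  + 219.199.105.0/24 (H5) depth=24
  + 48.184.244.25/32 (H3) depth=32
  Q 219.199.105.7: descend 110110111100011101101001 ; hops seen [H5,H5] ; pick H5
  - 192.0.0.0/3 clear@3
  + 219.0.0.0/8 (H5) depth=8
  + 48.0.0.0/8 (H5) depth=8
  Q 48.184.0.6: descend 0011000010111000 ; hops seen [H5,H6] ; pick H6
  Q 48.184.0.195: descend 0011000010111000 ; hops seen [H5,H6] ; pick H6
  + 48.176.0.0/12 (H0) depth=12
  + 48.184.244.25/32 (H2) depth=32
  Q 219.199.105.38: descend 110110111100011101101001 ; hops seen [H5,H5] ; pick H5
  + 219.199.105.0/24 (H4) depth=24
  + 48.184.240.0/20 (H0) depth=20

== LOOKUPS ==
["H5","H5","H7","H7","no-route","H0","H5","H5","H6","H6","H5"]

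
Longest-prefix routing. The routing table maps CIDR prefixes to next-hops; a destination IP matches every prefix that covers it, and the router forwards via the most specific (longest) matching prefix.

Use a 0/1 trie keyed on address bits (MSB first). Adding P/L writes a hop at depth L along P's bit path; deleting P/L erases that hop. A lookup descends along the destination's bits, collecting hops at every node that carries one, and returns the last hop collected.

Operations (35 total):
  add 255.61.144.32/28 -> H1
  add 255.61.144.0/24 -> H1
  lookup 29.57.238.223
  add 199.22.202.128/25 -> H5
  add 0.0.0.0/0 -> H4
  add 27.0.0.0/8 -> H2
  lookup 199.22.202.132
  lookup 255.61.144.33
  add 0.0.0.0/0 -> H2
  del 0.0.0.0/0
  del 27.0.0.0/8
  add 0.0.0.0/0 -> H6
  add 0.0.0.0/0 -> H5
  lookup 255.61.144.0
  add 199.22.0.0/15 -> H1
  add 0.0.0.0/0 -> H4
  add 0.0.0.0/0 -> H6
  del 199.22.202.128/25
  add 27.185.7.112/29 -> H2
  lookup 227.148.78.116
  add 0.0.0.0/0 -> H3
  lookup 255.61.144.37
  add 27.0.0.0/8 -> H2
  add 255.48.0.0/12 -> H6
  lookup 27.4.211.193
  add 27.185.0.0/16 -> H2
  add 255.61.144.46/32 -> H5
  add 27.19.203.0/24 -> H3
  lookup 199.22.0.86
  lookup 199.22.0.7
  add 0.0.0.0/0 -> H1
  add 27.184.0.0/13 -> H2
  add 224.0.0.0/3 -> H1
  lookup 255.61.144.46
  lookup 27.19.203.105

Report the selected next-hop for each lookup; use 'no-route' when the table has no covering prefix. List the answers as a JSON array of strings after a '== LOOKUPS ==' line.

Process each operation:
  add 255.61.144.32/28 -> H1 at depth 28
  add 255.61.144.0/24 -> H1 at depth 24
  Q 29.57.238.223: descend ε ; hops seen [∅] ; pick no-route
  add 199.22.202.128/25 -> H5 at depth 25
  add 0.0.0.0/0 -> H4 at depth 0
  add 27.0.0.0/8 -> H2 at depth 8
  Q 199.22.202.132: descend 1100011100010110110010101 ; hops seen [H4,H5] ; pick H5
  Q 255.61.144.33: descend 1111111100111101100100000010 ; hops seen [H4,H1,H1] ; pick H1
  add 0.0.0.0/0 -> H2 at depth 0
  - 0.0.0.0/0 clear@0
  - 27.0.0.0/8 clear@8
  add 0.0.0.0/0 -> H6 at depth 0
  add 0.0.0.0/0 -> H5 at depth 0
  Q 255.61.144.0: descend 11111111001111011001000000 ; hops seen [H5,H1] ; pick H1
  add 199.22.0.0/15 -> H1 at depth 15
  add 0.0.0.0/0 -> H4 at depth 0
  add 0.0.0.0/0 -> H6 at depth 0
  - 199.22.202.128/25 clear@25
  add 27.185.7.112/29 -> H2 at depth 29
  Q 227.148.78.116: descend 111 ; hops seen [H6] ; pick H6
  add 0.0.0.0/0 -> H3 at depth 0
  Q 255.61.144.37: descend 1111111100111101100100000010 ; hops seen [H3,H1,H1] ; pick H1
  add 27.0.0.0/8 -> H2 at depth 8
  add 255.48.0.0/12 -> H6 at depth 12
  Q 27.4.211.193: descend 00011011 ; hops seen [H3,H2] ; pick H2
  add 27.185.0.0/16 -> H2 at depth 16
  add 255.61.144.46/32 -> H5 at depth 32
  add 27.19.203.0/24 -> H3 at depth 24
  Q 199.22.0.86: descend 1100011100010110 ; hops seen [H3,H1] ; pick H1
  Q 199.22.0.7: descend 1100011100010110 ; hops seen [H3,H1] ; pick H1
  add 0.0.0.0/0 -> H1 at depth 0
  add 27.184.0.0/13 -> H2 at depth 13
  add 224.0.0.0/3 -> H1 at depth 3
  Q 255.61.144.46: descend 11111111001111011001000000101110 ; hops seen [H1,H1,H6,H1,H1,H5] ; pick H5
  Q 27.19.203.105: descend 000110110001001111001011 ; hops seen [H1,H2,H3] ; pick H3

== LOOKUPS ==
["no-route","H5","H1","H1","H6","H1","H2","H1","H1","H5","H3"]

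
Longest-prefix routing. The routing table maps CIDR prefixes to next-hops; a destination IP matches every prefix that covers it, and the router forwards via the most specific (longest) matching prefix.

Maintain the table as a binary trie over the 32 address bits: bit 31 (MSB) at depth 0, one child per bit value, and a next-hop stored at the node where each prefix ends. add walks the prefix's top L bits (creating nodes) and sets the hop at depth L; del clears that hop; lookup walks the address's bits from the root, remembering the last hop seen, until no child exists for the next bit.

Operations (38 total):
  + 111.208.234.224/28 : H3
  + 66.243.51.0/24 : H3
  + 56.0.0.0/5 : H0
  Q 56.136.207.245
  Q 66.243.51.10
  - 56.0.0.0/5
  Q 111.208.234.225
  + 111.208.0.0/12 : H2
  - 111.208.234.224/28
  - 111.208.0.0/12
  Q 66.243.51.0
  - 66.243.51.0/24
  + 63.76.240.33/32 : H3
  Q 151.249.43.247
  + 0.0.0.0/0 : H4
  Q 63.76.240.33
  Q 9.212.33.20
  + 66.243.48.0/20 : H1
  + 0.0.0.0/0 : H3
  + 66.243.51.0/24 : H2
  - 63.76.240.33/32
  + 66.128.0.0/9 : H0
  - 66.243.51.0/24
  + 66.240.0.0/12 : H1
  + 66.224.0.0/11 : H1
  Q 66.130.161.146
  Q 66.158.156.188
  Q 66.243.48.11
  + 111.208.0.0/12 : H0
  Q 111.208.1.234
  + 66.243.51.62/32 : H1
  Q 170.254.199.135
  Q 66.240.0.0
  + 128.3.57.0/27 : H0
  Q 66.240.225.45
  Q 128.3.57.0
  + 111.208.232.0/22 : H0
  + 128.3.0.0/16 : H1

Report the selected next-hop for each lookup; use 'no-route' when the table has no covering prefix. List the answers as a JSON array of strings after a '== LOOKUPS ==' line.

Trace:
  add 111.208.234.224/28 -> H3 at depth 28
  add 66.243.51.0/24 -> H3 at depth 24
  add 56.0.0.0/5 -> H0 at depth 5
  lookup 56.136.207.245: bits 00111 walk d0:-→d1:-→d2:-→d3:-→d4:-→d5:H0 -> H0
  lookup 66.243.51.10: bits 010000101111001100110011 walk d0:-→d1:-→d2:-→d3:-→d4:-→d5:-→d6:-→d7:-→d8:-→d9:-→d10:-→d11:-→d12:-→d13:-→d14:-→d15:-→d16:-→d17:-→d18:-→d19:-→d20:-→d21:-→d22:-→d23:-→d24:H3 -> H3
  - 56.0.0.0/5 clear@5
  lookup 111.208.234.225: bits 0110111111010000111010101110 walk d0:-→d1:-→d2:-→d3:-→d4:-→d5:-→d6:-→d7:-→d8:-→d9:-→d10:-→d11:-→d12:-→d13:-→d14:-→d15:-→d16:-→d17:-→d18:-→d19:-→d20:-→d21:-→d22:-→d23:-→d24:-→d25:-→d26:-→d27:-→d28:H3 -> H3
  add 111.208.0.0/12 -> H2 at depth 12
  - 111.208.234.224/28 clear@28
  - 111.208.0.0/12 clear@12
  lookup 66.243.51.0: bits 010000101111001100110011 walk d0:-→d1:-→d2:-→d3:-→d4:-→d5:-→d6:-→d7:-→d8:-→d9:-→d10:-→d11:-→d12:-→d13:-→d14:-→d15:-→d16:-→d17:-→d18:-→d19:-→d20:-→d21:-→d22:-→d23:-→d24:H3 -> H3
  - 66.243.51.0/24 clear@24
  add 63.76.240.33/32 -> H3 at depth 32
  lookup 151.249.43.247: bits ε walk d0:- -> no-route
  add 0.0.0.0/0 -> H4 at depth 0
  lookup 63.76.240.33: bits 00111111010011001111000000100001 walk d0:H4→d1:-→d2:-→d3:-→d4:-→d5:-→d6:-→d7:-→d8:-→d9:-→d10:-→d11:-→d12:-→d13:-→d14:-→d15:-→d16:-→d17:-→d18:-→d19:-→d20:-→d21:-→d22:-→d23:-→d24:-→d25:-→d26:-→d27:-→d28:-→d29:-→d30:-→d31:-→d32:H3 -> H3
  lookup 9.212.33.20: bits 00 walk d0:H4→d1:-→d2:- -> H4
  add 66.243.48.0/20 -> H1 at depth 20
  add 0.0.0.0/0 -> H3 at depth 0
  add 66.243.51.0/24 -> H2 at depth 24
  - 63.76.240.33/32 clear@32
  add 66.128.0.0/9 -> H0 at depth 9
  - 66.243.51.0/24 clear@24
  add 66.240.0.0/12 -> H1 at depth 12
  add 66.224.0.0/11 -> H1 at depth 11
  lookup 66.130.161.146: bits 010000101 walk d0:H3→d1:-→d2:-→d3:-→d4:-→d5:-→d6:-→d7:-→d8:-→d9:H0 -> H0
  lookup 66.158.156.188: bits 010000101 walk d0:H3→d1:-→d2:-→d3:-→d4:-→d5:-→d6:-→d7:-→d8:-→d9:H0 -> H0
  lookup 66.243.48.11: bits 0100001011110011001100 walk d0:H3→d1:-→d2:-→d3:-→d4:-→d5:-→d6:-→d7:-→d8:-→d9:H0→d10:-→d11:H1→d12:H1→d13:-→d14:-→d15:-→d16:-→d17:-→d18:-→d19:-→d20:H1→d21:-→d22:- -> H1
  add 111.208.0.0/12 -> H0 at depth 12
  lookup 111.208.1.234: bits 0110111111010000 walk d0:H3→d1:-→d2:-→d3:-→d4:-→d5:-→d6:-→d7:-→d8:-→d9:-→d10:-→d11:-→d12:H0→d13:-→d14:-→d15:-→d16:- -> H0
  add 66.243.51.62/32 -> H1 at depth 32
  lookup 170.254.199.135: bits ε walk d0:H3 -> H3
  lookup 66.240.0.0: bits 01000010111100 walk d0:H3→d1:-→d2:-→d3:-→d4:-→d5:-→d6:-→d7:-→d8:-→d9:H0→d10:-→d11:H1→d12:H1→d13:-→d14:- -> H1
  add 128.3.57.0/27 -> H0 at depth 27
  lookup 66.240.225.45: bits 01000010111100 walk d0:H3→d1:-→d2:-→d3:-→d4:-→d5:-→d6:-→d7:-→d8:-→d9:H0→d10:-→d11:H1→d12:H1→d13:-→d14:- -> H1
  lookup 128.3.57.0: bits 100000000000001100111001000 walk d0:H3→d1:-→d2:-→d3:-→d4:-→d5:-→d6:-→d7:-→d8:-→d9:-→d10:-→d11:-→d12:-→d13:-→d14:-→d15:-→d16:-→d17:-→d18:-→d19:-→d20:-→d21:-→d22:-→d23:-→d24:-→d25:-→d26:-→d27:H0 -> H0
  add 111.208.232.0/22 -> H0 at depth 22
  add 128.3.0.0/16 -> H1 at depth 16

== LOOKUPS ==
["H0","H3","H3","H3","no-route","H3","H4","H0","H0","H1","H0","H3","H1","H1","H0"]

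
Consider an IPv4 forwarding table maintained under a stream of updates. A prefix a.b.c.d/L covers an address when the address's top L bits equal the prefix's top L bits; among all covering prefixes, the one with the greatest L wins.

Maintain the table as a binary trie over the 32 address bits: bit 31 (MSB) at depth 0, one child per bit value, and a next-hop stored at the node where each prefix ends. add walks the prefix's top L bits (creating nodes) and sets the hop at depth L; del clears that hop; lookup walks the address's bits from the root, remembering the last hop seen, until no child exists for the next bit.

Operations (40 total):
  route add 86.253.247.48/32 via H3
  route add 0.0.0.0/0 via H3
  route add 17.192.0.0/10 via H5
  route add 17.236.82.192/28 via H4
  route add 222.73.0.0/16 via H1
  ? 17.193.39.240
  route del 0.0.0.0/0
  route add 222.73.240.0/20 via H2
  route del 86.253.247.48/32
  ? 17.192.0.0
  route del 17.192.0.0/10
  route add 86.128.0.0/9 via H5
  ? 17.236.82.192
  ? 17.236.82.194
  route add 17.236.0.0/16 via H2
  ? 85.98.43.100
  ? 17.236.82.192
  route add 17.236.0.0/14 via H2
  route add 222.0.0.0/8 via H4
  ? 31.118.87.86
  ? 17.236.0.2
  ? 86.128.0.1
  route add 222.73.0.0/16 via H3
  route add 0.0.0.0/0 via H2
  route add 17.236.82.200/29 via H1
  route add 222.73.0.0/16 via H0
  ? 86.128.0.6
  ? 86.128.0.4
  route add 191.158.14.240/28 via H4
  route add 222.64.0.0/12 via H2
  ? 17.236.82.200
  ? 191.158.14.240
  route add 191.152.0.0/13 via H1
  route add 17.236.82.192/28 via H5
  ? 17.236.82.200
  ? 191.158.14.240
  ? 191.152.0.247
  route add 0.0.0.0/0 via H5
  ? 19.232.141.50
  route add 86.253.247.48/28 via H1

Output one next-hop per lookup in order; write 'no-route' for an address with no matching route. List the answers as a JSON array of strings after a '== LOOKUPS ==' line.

Trace:
  add 86.253.247.48/32 -> H3 at depth 32
  add 0.0.0.0/0 -> H3 at depth 0
  add 17.192.0.0/10 -> H5 at depth 10
  add 17.236.82.192/28 -> H4 at depth 28
  add 222.73.0.0/16 -> H1 at depth 16
  lookup 17.193.39.240: bits 0001000111 walk d0:H3→d1:-→d2:-→d3:-→d4:-→d5:-→d6:-→d7:-→d8:-→d9:-→d10:H5 -> H5
  del 0.0.0.0/0 (clear depth 0)
  add 222.73.240.0/20 -> H2 at depth 20
  del 86.253.247.48/32 (clear depth 32)
  lookup 17.192.0.0: bits 0001000111 walk d0:-→d1:-→d2:-→d3:-→d4:-→d5:-→d6:-→d7:-→d8:-→d9:-→d10:H5 -> H5
  del 17.192.0.0/10 (clear depth 10)
  add 86.128.0.0/9 -> H5 at depth 9
  lookup 17.236.82.192: bits 0001000111101100010100101100 walk d0:-→d1:-→d2:-→d3:-→d4:-→d5:-→d6:-→d7:-→d8:-→d9:-→d10:-→d11:-→d12:-→d13:-→d14:-→d15:-→d16:-→d17:-→d18:-→d19:-→d20:-→d21:-→d22:-→d23:-→d24:-→d25:-→d26:-→d27:-→d28:H4 -> H4
  lookup 17.236.82.194: bits 0001000111101100010100101100 walk d0:-→d1:-→d2:-→d3:-→d4:-→d5:-→d6:-→d7:-→d8:-→d9:-→d10:-→d11:-→d12:-→d13:-→d14:-→d15:-→d16:-→d17:-→d18:-→d19:-→d20:-→d21:-→d22:-→d23:-→d24:-→d25:-→d26:-→d27:-→d28:H4 -> H4
  add 17.236.0.0/16 -> H2 at depth 16
  lookup 85.98.43.100: bits 010101 walk d0:-→d1:-→d2:-→d3:-→d4:-→d5:-→d6:- -> no-route
  lookup 17.236.82.192: bits 0001000111101100010100101100 walk d0:-→d1:-→d2:-→d3:-→d4:-→d5:-→d6:-→d7:-→d8:-→d9:-→d10:-→d11:-→d12:-→d13:-→d14:-→d15:-→d16:H2→d17:-→d18:-→d19:-→d20:-→d21:-→d22:-→d23:-→d24:-→d25:-→d26:-→d27:-→d28:H4 -> H4
  add 17.236.0.0/14 -> H2 at depth 14
  add 222.0.0.0/8 -> H4 at depth 8
  lookup 31.118.87.86: bits 0001 walk d0:-→d1:-→d2:-→d3:-→d4:- -> no-route
  lookup 17.236.0.2: bits 00010001111011000 walk d0:-→d1:-→d2:-→d3:-→d4:-→d5:-→d6:-→d7:-→d8:-→d9:-→d10:-→d11:-→d12:-→d13:-→d14:H2→d15:-→d16:H2→d17:- -> H2
  lookup 86.128.0.1: bits 010101101 walk d0:-→d1:-→d2:-→d3:-→d4:-→d5:-→d6:-→d7:-→d8:-→d9:H5 -> H5
  add 222.73.0.0/16 -> H3 at depth 16
  add 0.0.0.0/0 -> H2 at depth 0
  add 17.236.82.200/29 -> H1 at depth 29
  add 222.73.0.0/16 -> H0 at depth 16
  lookup 86.128.0.6: bits 010101101 walk d0:H2→d1:-→d2:-→d3:-→d4:-→d5:-→d6:-→d7:-→d8:-→d9:H5 -> H5
  lookup 86.128.0.4: bits 010101101 walk d0:H2→d1:-→d2:-→d3:-→d4:-→d5:-→d6:-→d7:-→d8:-→d9:H5 -> H5
  add 191.158.14.240/28 -> H4 at depth 28
  add 222.64.0.0/12 -> H2 at depth 12
  lookup 17.236.82.200: bits 00010001111011000101001011001 walk d0:H2→d1:-→d2:-→d3:-→d4:-→d5:-→d6:-→d7:-→d8:-→d9:-→d10:-→d11:-→d12:-→d13:-→d14:H2→d15:-→d16:H2→d17:-→d18:-→d19:-→d20:-→d21:-→d22:-→d23:-→d24:-→d25:-→d26:-→d27:-→d28:H4→d29:H1 -> H1
  lookup 191.158.14.240: bits 1011111110011110000011101111 walk d0:H2→d1:-→d2:-→d3:-→d4:-→d5:-→d6:-→d7:-→d8:-→d9:-→d10:-→d11:-→d12:-→d13:-→d14:-→d15:-→d16:-→d17:-→d18:-→d19:-→d20:-→d21:-→d22:-→d23:-→d24:-→d25:-→d26:-→d27:-→d28:H4 -> H4
  add 191.152.0.0/13 -> H1 at depth 13
  add 17.236.82.192/28 -> H5 at depth 28
  lookup 17.236.82.200: bits 00010001111011000101001011001 walk d0:H2→d1:-→d2:-→d3:-→d4:-→d5:-→d6:-→d7:-→d8:-→d9:-→d10:-→d11:-→d12:-→d13:-→d14:H2→d15:-→d16:H2→d17:-→d18:-→d19:-→d20:-→d21:-→d22:-→d23:-→d24:-→d25:-→d26:-→d27:-→d28:H5→d29:H1 -> H1
  lookup 191.158.14.240: bits 1011111110011110000011101111 walk d0:H2→d1:-→d2:-→d3:-→d4:-→d5:-→d6:-→d7:-→d8:-→d9:-→d10:-→d11:-→d12:-→d13:H1→d14:-→d15:-→d16:-→d17:-→d18:-→d19:-→d20:-→d21:-→d22:-→d23:-→d24:-→d25:-→d26:-→d27:-→d28:H4 -> H4
  lookup 191.152.0.247: bits 1011111110011 walk d0:H2→d1:-→d2:-→d3:-→d4:-→d5:-→d6:-→d7:-→d8:-→d9:-→d10:-→d11:-→d12:-→d13:H1 -> H1
  add 0.0.0.0/0 -> H5 at depth 0
  lookup 19.232.141.50: bits 000100 walk d0:H5→d1:-→d2:-→d3:-→d4:-→d5:-→d6:- -> H5
  add 86.253.247.48/28 -> H1 at depth 28

== LOOKUPS ==
["H5","H5","H4","H4","no-route","H4","no-route","H2","H5","H5","H5","H1","H4","H1","H4","H1","H5"]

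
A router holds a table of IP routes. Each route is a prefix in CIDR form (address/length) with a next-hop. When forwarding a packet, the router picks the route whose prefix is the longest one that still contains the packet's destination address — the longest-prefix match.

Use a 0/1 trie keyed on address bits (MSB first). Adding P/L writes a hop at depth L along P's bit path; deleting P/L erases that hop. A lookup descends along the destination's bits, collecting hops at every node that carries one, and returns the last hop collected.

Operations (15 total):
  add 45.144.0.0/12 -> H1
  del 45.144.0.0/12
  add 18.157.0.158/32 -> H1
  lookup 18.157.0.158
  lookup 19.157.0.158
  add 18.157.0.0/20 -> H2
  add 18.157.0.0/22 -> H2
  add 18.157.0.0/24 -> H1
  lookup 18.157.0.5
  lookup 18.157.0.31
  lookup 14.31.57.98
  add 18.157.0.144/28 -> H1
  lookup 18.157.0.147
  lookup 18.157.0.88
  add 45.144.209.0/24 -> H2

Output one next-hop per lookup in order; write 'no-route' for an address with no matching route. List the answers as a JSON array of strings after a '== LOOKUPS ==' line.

Apply in order:
  add 45.144.0.0/12 -> H1 at depth 12
  del 45.144.0.0/12 (clear depth 12)
  add 18.157.0.158/32 -> H1 at depth 32
  Q 18.157.0.158: descend 00010010100111010000000010011110 ; hops seen [H1] ; pick H1
  Q 19.157.0.158: descend 0001001 ; hops seen [∅] ; pick no-route
  add 18.157.0.0/20 -> H2 at depth 20
  add 18.157.0.0/22 -> H2 at depth 22
  add 18.157.0.0/24 -> H1 at depth 24
  Q 18.157.0.5: descend 000100101001110100000000 ; hops seen [H2,H2,H1] ; pick H1
  Q 18.157.0.31: descend 000100101001110100000000 ; hops seen [H2,H2,H1] ; pick H1
  Q 14.31.57.98: descend 000 ; hops seen [∅] ; pick no-route
  add 18.157.0.144/28 -> H1 at depth 28
  Q 18.157.0.147: descend 0001001010011101000000001001 ; hops seen [H2,H2,H1,H1] ; pick H1
  Q 18.157.0.88: descend 000100101001110100000000 ; hops seen [H2,H2,H1] ; pick H1
  add 45.144.209.0/24 -> H2 at depth 24

== LOOKUPS ==
["H1","no-route","H1","H1","no-route","H1","H1"]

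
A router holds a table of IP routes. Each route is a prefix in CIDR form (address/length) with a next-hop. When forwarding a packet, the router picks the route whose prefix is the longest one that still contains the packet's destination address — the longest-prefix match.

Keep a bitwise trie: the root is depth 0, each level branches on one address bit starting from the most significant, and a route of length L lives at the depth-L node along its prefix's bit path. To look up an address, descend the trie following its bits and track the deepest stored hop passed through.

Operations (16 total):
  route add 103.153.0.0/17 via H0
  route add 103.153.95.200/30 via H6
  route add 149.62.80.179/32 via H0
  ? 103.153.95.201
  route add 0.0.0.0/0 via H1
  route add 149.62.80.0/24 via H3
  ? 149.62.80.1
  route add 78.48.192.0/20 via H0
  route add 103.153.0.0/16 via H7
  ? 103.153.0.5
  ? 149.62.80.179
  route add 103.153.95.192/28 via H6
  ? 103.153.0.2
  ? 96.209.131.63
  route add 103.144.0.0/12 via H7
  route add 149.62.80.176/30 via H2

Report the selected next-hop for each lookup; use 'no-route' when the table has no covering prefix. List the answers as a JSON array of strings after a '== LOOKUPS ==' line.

Trace:
  + 103.153.0.0/17 (H0) depth=17
  + 103.153.95.200/30 (H6) depth=30
  + 149.62.80.179/32 (H0) depth=32
  lookup 103.153.95.201: bits 011001111001100101011111110010 walk d0:-→d1:-→d2:-→d3:-→d4:-→d5:-→d6:-→d7:-→d8:-→d9:-→d10:-→d11:-→d12:-→d13:-→d14:-→d15:-→d16:-→d17:H0→d18:-→d19:-→d20:-→d21:-→d22:-→d23:-→d24:-→d25:-→d26:-→d27:-→d28:-→d29:-→d30:H6 -> H6
  + 0.0.0.0/0 (H1) depth=0
  + 149.62.80.0/24 (H3) depth=24
  lookup 149.62.80.1: bits 100101010011111001010000 walk d0:H1→d1:-→d2:-→d3:-→d4:-→d5:-→d6:-→d7:-→d8:-→d9:-→d10:-→d11:-→d12:-→d13:-→d14:-→d15:-→d16:-→d17:-→d18:-→d19:-→d20:-→d21:-→d22:-→d23:-→d24:H3 -> H3
  + 78.48.192.0/20 (H0) depth=20
  + 103.153.0.0/16 (H7) depth=16
  lookup 103.153.0.5: bits 01100111100110010 walk d0:H1→d1:-→d2:-→d3:-→d4:-→d5:-→d6:-→d7:-→d8:-→d9:-→d10:-→d11:-→d12:-→d13:-→d14:-→d15:-→d16:H7→d17:H0 -> H0
  lookup 149.62.80.179: bits 10010101001111100101000010110011 walk d0:H1→d1:-→d2:-→d3:-→d4:-→d5:-→d6:-→d7:-→d8:-→d9:-→d10:-→d11:-→d12:-→d13:-→d14:-→d15:-→d16:-→d17:-→d18:-→d19:-→d20:-→d21:-→d22:-→d23:-→d24:H3→d25:-→d26:-→d27:-→d28:-→d29:-→d30:-→d31:-→d32:H0 -> H0
  + 103.153.95.192/28 (H6) depth=28
  lookup 103.153.0.2: bits 01100111100110010 walk d0:H1→d1:-→d2:-→d3:-→d4:-→d5:-→d6:-→d7:-→d8:-→d9:-→d10:-→d11:-→d12:-→d13:-→d14:-→d15:-→d16:H7→d17:H0 -> H0
  lookup 96.209.131.63: bits 01100 walk d0:H1→d1:-→d2:-→d3:-→d4:-→d5:- -> H1
  + 103.144.0.0/12 (H7) depth=12
  + 149.62.80.176/30 (H2) depth=30

== LOOKUPS ==
["H6","H3","H0","H0","H0","H1"]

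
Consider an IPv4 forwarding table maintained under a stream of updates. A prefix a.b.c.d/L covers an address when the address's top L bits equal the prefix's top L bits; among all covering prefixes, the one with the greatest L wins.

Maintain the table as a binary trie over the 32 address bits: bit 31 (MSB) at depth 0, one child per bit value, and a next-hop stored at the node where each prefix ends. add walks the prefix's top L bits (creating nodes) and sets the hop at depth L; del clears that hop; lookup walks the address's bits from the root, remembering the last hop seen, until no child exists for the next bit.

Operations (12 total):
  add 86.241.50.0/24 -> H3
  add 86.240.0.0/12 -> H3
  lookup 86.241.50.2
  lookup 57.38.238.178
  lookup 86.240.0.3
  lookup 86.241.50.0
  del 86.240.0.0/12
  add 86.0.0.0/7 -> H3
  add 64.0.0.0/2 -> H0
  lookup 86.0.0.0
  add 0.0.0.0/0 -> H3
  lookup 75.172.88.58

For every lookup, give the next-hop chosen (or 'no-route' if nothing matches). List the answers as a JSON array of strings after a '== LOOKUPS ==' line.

Apply in order:
  add 86.241.50.0/24 -> H3 at depth 24
  add 86.240.0.0/12 -> H3 at depth 12
  Q 86.241.50.2: descend 010101101111000100110010 ; hops seen [H3,H3] ; pick H3
  Q 57.38.238.178: descend 0 ; hops seen [∅] ; pick no-route
  Q 86.240.0.3: descend 010101101111000 ; hops seen [H3] ; pick H3
  Q 86.241.50.0: descend 010101101111000100110010 ; hops seen [H3,H3] ; pick H3
  del 86.240.0.0/12 (clear depth 12)
  add 86.0.0.0/7 -> H3 at depth 7
  add 64.0.0.0/2 -> H0 at depth 2
  Q 86.0.0.0: descend 01010110 ; hops seen [H0,H3] ; pick H3
  add 0.0.0.0/0 -> H3 at depth 0
  Q 75.172.88.58: descend 010 ; hops seen [H3,H0] ; pick H0

== LOOKUPS ==
["H3","no-route","H3","H3","H3","H0"]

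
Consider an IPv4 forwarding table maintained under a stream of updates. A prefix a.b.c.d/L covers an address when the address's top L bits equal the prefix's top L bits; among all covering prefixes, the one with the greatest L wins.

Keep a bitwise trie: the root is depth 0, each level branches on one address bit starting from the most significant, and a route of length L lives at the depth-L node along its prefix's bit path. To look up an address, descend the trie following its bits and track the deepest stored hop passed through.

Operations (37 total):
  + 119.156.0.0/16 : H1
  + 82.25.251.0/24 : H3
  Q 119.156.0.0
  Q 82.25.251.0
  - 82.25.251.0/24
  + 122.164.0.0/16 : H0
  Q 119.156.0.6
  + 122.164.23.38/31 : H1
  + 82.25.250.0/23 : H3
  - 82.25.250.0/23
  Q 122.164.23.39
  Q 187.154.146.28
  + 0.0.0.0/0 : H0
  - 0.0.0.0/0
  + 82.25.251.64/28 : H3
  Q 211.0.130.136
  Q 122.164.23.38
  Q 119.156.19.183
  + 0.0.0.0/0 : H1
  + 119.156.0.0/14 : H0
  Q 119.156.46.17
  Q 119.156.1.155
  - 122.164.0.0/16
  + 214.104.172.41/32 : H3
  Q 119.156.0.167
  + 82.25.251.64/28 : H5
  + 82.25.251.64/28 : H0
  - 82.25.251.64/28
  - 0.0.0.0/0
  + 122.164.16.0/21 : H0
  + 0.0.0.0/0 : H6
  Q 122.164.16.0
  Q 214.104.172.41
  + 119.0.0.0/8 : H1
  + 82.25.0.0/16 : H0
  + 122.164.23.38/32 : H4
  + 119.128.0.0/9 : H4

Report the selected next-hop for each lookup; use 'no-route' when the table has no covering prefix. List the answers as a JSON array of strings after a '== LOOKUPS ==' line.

Process each operation:
  add 119.156.0.0/16 -> H1 at depth 16
  add 82.25.251.0/24 -> H3 at depth 24
  Q 119.156.0.0: descend 0111011110011100 ; hops seen [H1] ; pick H1
  Q 82.25.251.0: descend 010100100001100111111011 ; hops seen [H3] ; pick H3
  - 82.25.251.0/24 clear@24
  add 122.164.0.0/16 -> H0 at depth 16
  Q 119.156.0.6: descend 0111011110011100 ; hops seen [H1] ; pick H1
  add 122.164.23.38/31 -> H1 at depth 31
  add 82.25.250.0/23 -> H3 at depth 23
  - 82.25.250.0/23 clear@23
  Q 122.164.23.39: descend 0111101010100100000101110010011 ; hops seen [H0,H1] ; pick H1
  Q 187.154.146.28: descend ε ; hops seen [∅] ; pick no-route
  add 0.0.0.0/0 -> H0 at depth 0
  - 0.0.0.0/0 clear@0
  add 82.25.251.64/28 -> H3 at depth 28
  Q 211.0.130.136: descend ε ; hops seen [∅] ; pick no-route
  Q 122.164.23.38: descend 0111101010100100000101110010011 ; hops seen [H0,H1] ; pick H1
  Q 119.156.19.183: descend 0111011110011100 ; hops seen [H1] ; pick H1
  add 0.0.0.0/0 -> H1 at depth 0
  add 119.156.0.0/14 -> H0 at depth 14
  Q 119.156.46.17: descend 0111011110011100 ; hops seen [H1,H0,H1] ; pick H1
  Q 119.156.1.155: descend 0111011110011100 ; hops seen [H1,H0,H1] ; pick H1
  - 122.164.0.0/16 clear@16
  add 214.104.172.41/32 -> H3 at depth 32
  Q 119.156.0.167: descend 0111011110011100 ; hops seen [H1,H0,H1] ; pick H1
  add 82.25.251.64/28 -> H5 at depth 28
  add 82.25.251.64/28 -> H0 at depth 28
  - 82.25.251.64/28 clear@28
  - 0.0.0.0/0 clear@0
  add 122.164.16.0/21 -> H0 at depth 21
  add 0.0.0.0/0 -> H6 at depth 0
  Q 122.164.16.0: descend 011110101010010000010 ; hops seen [H6,H0] ; pick H0
  Q 214.104.172.41: descend 11010110011010001010110000101001 ; hops seen [H6,H3] ; pick H3
  add 119.0.0.0/8 -> H1 at depth 8
  add 82.25.0.0/16 -> H0 at depth 16
  add 122.164.23.38/32 -> H4 at depth 32
  add 119.128.0.0/9 -> H4 at depth 9

== LOOKUPS ==
["H1","H3","H1","H1","no-route","no-route","H1","H1","H1","H1","H1","H0","H3"]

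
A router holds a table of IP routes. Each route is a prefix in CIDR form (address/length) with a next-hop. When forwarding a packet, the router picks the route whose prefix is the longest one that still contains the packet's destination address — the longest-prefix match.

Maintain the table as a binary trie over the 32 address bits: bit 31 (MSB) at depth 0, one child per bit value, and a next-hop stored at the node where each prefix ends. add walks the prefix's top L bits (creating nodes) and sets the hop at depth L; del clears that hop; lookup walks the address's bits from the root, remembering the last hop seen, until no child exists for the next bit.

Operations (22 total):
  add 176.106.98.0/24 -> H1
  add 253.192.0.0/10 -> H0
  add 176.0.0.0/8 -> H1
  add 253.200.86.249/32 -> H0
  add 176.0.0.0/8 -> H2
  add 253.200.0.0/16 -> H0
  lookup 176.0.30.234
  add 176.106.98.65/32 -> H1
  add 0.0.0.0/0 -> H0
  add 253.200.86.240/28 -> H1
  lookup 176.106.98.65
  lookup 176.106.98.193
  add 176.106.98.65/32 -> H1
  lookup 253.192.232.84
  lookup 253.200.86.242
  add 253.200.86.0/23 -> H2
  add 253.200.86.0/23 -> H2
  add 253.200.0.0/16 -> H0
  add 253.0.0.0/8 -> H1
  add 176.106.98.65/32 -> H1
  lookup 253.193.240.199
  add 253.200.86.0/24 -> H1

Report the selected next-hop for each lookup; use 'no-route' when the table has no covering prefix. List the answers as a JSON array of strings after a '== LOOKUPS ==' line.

Process each operation:
  add 176.106.98.0/24 -> H1 at depth 24
  add 253.192.0.0/10 -> H0 at depth 10
  add 176.0.0.0/8 -> H1 at depth 8
  add 253.200.86.249/32 -> H0 at depth 32
  add 176.0.0.0/8 -> H2 at depth 8
  add 253.200.0.0/16 -> H0 at depth 16
  Q 176.0.30.234: descend 101100000 ; hops seen [H2] ; pick H2
  add 176.106.98.65/32 -> H1 at depth 32
  add 0.0.0.0/0 -> H0 at depth 0
  add 253.200.86.240/28 -> H1 at depth 28
  Q 176.106.98.65: descend 10110000011010100110001001000001 ; hops seen [H0,H2,H1,H1] ; pick H1
  Q 176.106.98.193: descend 101100000110101001100010 ; hops seen [H0,H2,H1] ; pick H1
  add 176.106.98.65/32 -> H1 at depth 32
  Q 253.192.232.84: descend 111111011100 ; hops seen [H0,H0] ; pick H0
  Q 253.200.86.242: descend 1111110111001000010101101111 ; hops seen [H0,H0,H0,H1] ; pick H1
  add 253.200.86.0/23 -> H2 at depth 23
  add 253.200.86.0/23 -> H2 at depth 23
  add 253.200.0.0/16 -> H0 at depth 16
  add 253.0.0.0/8 -> H1 at depth 8
  add 176.106.98.65/32 -> H1 at depth 32
  Q 253.193.240.199: descend 111111011100 ; hops seen [H0,H1,H0] ; pick H0
  add 253.200.86.0/24 -> H1 at depth 24

== LOOKUPS ==
["H2","H1","H1","H0","H1","H0"]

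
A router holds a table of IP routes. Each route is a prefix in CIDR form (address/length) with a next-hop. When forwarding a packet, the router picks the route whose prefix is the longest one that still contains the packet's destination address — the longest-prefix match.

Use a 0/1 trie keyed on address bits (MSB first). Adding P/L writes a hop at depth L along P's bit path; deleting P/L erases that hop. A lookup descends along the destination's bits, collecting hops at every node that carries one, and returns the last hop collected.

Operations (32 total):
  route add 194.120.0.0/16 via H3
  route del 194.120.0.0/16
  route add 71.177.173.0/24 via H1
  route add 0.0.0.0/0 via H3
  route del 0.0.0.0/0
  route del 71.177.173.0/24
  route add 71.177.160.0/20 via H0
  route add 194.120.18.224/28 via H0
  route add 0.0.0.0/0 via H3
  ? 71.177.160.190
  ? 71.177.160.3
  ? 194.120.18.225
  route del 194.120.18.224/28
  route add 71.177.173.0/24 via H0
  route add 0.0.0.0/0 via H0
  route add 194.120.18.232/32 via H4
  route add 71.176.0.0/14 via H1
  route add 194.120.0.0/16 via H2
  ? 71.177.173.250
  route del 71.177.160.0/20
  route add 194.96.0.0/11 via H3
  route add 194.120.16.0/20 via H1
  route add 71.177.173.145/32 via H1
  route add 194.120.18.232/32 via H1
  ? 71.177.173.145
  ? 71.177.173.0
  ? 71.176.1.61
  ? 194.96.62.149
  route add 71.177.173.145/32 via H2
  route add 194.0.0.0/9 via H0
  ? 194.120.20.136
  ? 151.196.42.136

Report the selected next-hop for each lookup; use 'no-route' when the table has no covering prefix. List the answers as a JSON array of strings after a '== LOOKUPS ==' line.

Trace:
  + 194.120.0.0/16 (H3) depth=16
  - 194.120.0.0/16 clear@16
  + 71.177.173.0/24 (H1) depth=24
  + 0.0.0.0/0 (H3) depth=0
  - 0.0.0.0/0 clear@0
  - 71.177.173.0/24 clear@24
  + 71.177.160.0/20 (H0) depth=20
  + 194.120.18.224/28 (H0) depth=28
  + 0.0.0.0/0 (H3) depth=0
  Q 71.177.160.190: descend 01000111101100011010 ; hops seen [H3,H0] ; pick H0
  Q 71.177.160.3: descend 01000111101100011010 ; hops seen [H3,H0] ; pick H0
  Q 194.120.18.225: descend 1100001001111000000100101110 ; hops seen [H3,H0] ; pick H0
  - 194.120.18.224/28 clear@28
  + 71.177.173.0/24 (H0) depth=24
  + 0.0.0.0/0 (H0) depth=0
  + 194.120.18.232/32 (H4) depth=32
  + 71.176.0.0/14 (H1) depth=14
  + 194.120.0.0/16 (H2) depth=16
  Q 71.177.173.250: descend 010001111011000110101101 ; hops seen [H0,H1,H0,H0] ; pick H0
  - 71.177.160.0/20 clear@20
  + 194.96.0.0/11 (H3) depth=11
  + 194.120.16.0/20 (H1) depth=20
  + 71.177.173.145/32 (H1) depth=32
  + 194.120.18.232/32 (H1) depth=32
  Q 71.177.173.145: descend 01000111101100011010110110010001 ; hops seen [H0,H1,H0,H1] ; pick H1
  Q 71.177.173.0: descend 010001111011000110101101 ; hops seen [H0,H1,H0] ; pick H0
  Q 71.176.1.61: descend 010001111011000 ; hops seen [H0,H1] ; pick H1
  Q 194.96.62.149: descend 11000010011 ; hops seen [H0,H3] ; pick H3
  + 71.177.173.145/32 (H2) depth=32
  + 194.0.0.0/9 (H0) depth=9
  Q 194.120.20.136: descend 110000100111100000010 ; hops seen [H0,H0,H3,H2,H1] ; pick H1
  Q 151.196.42.136: descend 1 ; hops seen [H0] ; pick H0

== LOOKUPS ==
["H0","H0","H0","H0","H1","H0","H1","H3","H1","H0"]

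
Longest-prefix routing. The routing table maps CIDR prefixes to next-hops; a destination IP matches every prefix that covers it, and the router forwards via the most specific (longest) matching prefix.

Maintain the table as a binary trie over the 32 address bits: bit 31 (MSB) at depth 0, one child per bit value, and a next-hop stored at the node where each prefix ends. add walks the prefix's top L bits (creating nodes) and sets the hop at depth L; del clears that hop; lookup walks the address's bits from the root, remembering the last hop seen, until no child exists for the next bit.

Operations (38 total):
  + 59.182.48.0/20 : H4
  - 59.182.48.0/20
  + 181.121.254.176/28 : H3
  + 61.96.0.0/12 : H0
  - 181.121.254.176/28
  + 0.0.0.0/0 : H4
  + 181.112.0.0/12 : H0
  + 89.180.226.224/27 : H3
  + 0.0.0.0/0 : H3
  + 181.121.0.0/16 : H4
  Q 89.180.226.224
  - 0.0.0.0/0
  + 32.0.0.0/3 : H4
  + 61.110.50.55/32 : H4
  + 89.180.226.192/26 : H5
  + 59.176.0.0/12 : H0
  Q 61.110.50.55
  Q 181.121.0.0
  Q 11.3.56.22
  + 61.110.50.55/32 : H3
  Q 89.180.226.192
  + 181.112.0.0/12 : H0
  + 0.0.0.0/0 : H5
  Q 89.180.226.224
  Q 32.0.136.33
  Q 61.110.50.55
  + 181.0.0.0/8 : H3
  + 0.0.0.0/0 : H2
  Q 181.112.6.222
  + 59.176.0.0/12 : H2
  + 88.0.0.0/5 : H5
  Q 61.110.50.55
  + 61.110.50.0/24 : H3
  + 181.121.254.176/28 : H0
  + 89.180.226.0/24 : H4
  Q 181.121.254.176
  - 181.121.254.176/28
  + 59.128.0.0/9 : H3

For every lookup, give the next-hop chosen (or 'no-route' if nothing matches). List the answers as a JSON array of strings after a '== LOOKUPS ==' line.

Trace:
  + 59.182.48.0/20 (H4) depth=20
  del 59.182.48.0/20 (clear depth 20)
  + 181.121.254.176/28 (H3) depth=28
  + 61.96.0.0/12 (H0) depth=12
  del 181.121.254.176/28 (clear depth 28)
  + 0.0.0.0/0 (H4) depth=0
  + 181.112.0.0/12 (H0) depth=12
  + 89.180.226.224/27 (H3) depth=27
  + 0.0.0.0/0 (H3) depth=0
  + 181.121.0.0/16 (H4) depth=16
  ? 89.180.226.224  path d0:H3→d1:-→d2:-→d3:-→d4:-→d5:-→d6:-→d7:-→d8:-→d9:-→d10:-→d11:-→d12:-→d13:-→d14:-→d15:-→d16:-→d17:-→d18:-→d19:-→d20:-→d21:-→d22:-→d23:-→d24:-→d25:-→d26:-→d27:H3  best=H3
  del 0.0.0.0/0 (clear depth 0)
  + 32.0.0.0/3 (H4) depth=3
  + 61.110.50.55/32 (H4) depth=32
  + 89.180.226.192/26 (H5) depth=26
  + 59.176.0.0/12 (H0) depth=12
  ? 61.110.50.55  path d0:-→d1:-→d2:-→d3:H4→d4:-→d5:-→d6:-→d7:-→d8:-→d9:-→d10:-→d11:-→d12:H0→d13:-→d14:-→d15:-→d16:-→d17:-→d18:-→d19:-→d20:-→d21:-→d22:-→d23:-→d24:-→d25:-→d26:-→d27:-→d28:-→d29:-→d30:-→d31:-→d32:H4  best=H4
  ? 181.121.0.0  path d0:-→d1:-→d2:-→d3:-→d4:-→d5:-→d6:-→d7:-→d8:-→d9:-→d10:-→d11:-→d12:H0→d13:-→d14:-→d15:-→d16:H4  best=H4
  ? 11.3.56.22  path d0:-→d1:-→d2:-  best=no-route
  + 61.110.50.55/32 (H3) depth=32
  ? 89.180.226.192  path d0:-→d1:-→d2:-→d3:-→d4:-→d5:-→d6:-→d7:-→d8:-→d9:-→d10:-→d11:-→d12:-→d13:-→d14:-→d15:-→d16:-→d17:-→d18:-→d19:-→d20:-→d21:-→d22:-→d23:-→d24:-→d25:-→d26:H5  best=H5
  + 181.112.0.0/12 (H0) depth=12
  + 0.0.0.0/0 (H5) depth=0
  ? 89.180.226.224  path d0:H5→d1:-→d2:-→d3:-→d4:-→d5:-→d6:-→d7:-→d8:-→d9:-→d10:-→d11:-→d12:-→d13:-→d14:-→d15:-→d16:-→d17:-→d18:-→d19:-→d20:-→d21:-→d22:-→d23:-→d24:-→d25:-→d26:H5→d27:H3  best=H3
  ? 32.0.136.33  path d0:H5→d1:-→d2:-→d3:H4  best=H4
  ? 61.110.50.55  path d0:H5→d1:-→d2:-→d3:H4→d4:-→d5:-→d6:-→d7:-→d8:-→d9:-→d10:-→d11:-→d12:H0→d13:-→d14:-→d15:-→d16:-→d17:-→d18:-→d19:-→d20:-→d21:-→d22:-→d23:-→d24:-→d25:-→d26:-→d27:-→d28:-→d29:-→d30:-→d31:-→d32:H3  best=H3
  + 181.0.0.0/8 (H3) depth=8
  + 0.0.0.0/0 (H2) depth=0
  ? 181.112.6.222  path d0:H2→d1:-→d2:-→d3:-→d4:-→d5:-→d6:-→d7:-→d8:H3→d9:-→d10:-→d11:-→d12:H0  best=H0
  + 59.176.0.0/12 (H2) depth=12
  + 88.0.0.0/5 (H5) depth=5
  ? 61.110.50.55  path d0:H2→d1:-→d2:-→d3:H4→d4:-→d5:-→d6:-→d7:-→d8:-→d9:-→d10:-→d11:-→d12:H0→d13:-→d14:-→d15:-→d16:-→d17:-→d18:-→d19:-→d20:-→d21:-→d22:-→d23:-→d24:-→d25:-→d26:-→d27:-→d28:-→d29:-→d30:-→d31:-→d32:H3  best=H3
  + 61.110.50.0/24 (H3) depth=24
  + 181.121.254.176/28 (H0) depth=28
  + 89.180.226.0/24 (H4) depth=24
  ? 181.121.254.176  path d0:H2→d1:-→d2:-→d3:-→d4:-→d5:-→d6:-→d7:-→d8:H3→d9:-→d10:-→d11:-→d12:H0→d13:-→d14:-→d15:-→d16:H4→d17:-→d18:-→d19:-→d20:-→d21:-→d22:-→d23:-→d24:-→d25:-→d26:-→d27:-→d28:H0  best=H0
  del 181.121.254.176/28 (clear depth 28)
  + 59.128.0.0/9 (H3) depth=9

== LOOKUPS ==
["H3","H4","H4","no-route","H5","H3","H4","H3","H0","H3","H0"]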